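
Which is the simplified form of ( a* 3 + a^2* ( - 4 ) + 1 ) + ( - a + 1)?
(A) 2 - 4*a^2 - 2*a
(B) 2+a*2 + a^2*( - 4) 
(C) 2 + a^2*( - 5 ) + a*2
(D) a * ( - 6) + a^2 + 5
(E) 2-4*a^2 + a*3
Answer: B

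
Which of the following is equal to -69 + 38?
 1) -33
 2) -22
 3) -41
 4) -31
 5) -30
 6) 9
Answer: 4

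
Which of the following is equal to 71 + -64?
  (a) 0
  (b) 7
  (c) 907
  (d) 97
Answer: b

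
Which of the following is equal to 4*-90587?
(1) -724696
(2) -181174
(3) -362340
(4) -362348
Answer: 4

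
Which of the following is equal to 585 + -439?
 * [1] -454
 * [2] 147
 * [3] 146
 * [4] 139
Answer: 3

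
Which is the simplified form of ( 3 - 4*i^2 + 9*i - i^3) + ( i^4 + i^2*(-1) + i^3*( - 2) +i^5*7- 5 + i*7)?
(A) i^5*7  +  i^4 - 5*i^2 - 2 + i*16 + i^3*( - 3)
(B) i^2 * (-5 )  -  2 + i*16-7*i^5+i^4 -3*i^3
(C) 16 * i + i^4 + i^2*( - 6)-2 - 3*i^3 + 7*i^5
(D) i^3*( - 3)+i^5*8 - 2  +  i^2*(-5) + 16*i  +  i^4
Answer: A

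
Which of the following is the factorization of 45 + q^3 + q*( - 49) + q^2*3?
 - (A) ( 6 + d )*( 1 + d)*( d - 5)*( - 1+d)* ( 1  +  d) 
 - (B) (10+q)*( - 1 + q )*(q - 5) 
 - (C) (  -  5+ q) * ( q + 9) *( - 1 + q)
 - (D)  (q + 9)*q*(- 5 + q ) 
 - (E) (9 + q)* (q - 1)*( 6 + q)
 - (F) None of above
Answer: C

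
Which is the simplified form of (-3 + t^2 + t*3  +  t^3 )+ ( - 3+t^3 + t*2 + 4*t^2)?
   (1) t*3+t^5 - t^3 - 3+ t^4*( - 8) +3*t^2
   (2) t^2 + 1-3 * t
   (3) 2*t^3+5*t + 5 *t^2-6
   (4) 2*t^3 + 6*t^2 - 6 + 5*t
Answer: 3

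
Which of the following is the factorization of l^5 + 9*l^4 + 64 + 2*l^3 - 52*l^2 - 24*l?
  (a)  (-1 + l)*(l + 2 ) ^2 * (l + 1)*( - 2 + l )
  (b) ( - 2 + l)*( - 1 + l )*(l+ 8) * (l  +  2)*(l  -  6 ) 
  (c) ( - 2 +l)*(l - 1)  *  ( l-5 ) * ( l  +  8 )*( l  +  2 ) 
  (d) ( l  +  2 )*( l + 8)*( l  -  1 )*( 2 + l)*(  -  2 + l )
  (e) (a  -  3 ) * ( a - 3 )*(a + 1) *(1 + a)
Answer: d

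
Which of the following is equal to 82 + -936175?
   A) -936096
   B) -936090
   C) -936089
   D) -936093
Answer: D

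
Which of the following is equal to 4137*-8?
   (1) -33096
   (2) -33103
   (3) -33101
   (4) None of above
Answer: 1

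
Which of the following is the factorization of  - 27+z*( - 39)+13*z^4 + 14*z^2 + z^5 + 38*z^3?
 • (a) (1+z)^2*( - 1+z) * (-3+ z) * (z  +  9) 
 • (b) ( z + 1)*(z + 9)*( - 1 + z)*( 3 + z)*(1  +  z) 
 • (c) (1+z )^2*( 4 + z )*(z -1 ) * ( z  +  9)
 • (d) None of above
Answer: b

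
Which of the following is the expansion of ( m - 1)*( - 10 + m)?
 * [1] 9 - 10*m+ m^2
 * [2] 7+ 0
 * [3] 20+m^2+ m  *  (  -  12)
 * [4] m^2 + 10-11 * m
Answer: 4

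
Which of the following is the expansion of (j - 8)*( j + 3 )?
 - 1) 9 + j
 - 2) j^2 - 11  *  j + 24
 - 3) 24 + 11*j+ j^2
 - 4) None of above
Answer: 4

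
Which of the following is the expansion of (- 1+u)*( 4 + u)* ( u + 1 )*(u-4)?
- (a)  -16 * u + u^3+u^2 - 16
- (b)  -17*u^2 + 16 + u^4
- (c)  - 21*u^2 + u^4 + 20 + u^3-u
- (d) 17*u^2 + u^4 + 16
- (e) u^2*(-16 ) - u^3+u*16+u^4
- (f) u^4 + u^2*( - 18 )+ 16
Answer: b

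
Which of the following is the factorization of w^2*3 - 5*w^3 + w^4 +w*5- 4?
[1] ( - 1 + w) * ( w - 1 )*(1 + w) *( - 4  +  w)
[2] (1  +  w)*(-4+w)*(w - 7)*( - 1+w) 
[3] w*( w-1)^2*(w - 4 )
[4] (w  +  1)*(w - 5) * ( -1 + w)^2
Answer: 1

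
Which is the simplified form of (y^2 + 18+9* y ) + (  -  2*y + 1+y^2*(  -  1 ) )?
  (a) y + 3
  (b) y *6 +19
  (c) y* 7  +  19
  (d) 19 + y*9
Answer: c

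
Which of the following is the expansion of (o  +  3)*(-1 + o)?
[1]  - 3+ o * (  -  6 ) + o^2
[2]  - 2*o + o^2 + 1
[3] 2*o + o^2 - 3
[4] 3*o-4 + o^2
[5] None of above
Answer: 3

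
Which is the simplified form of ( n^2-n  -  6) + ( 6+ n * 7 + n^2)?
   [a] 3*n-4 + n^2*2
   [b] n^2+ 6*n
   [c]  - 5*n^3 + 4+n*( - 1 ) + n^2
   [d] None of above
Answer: d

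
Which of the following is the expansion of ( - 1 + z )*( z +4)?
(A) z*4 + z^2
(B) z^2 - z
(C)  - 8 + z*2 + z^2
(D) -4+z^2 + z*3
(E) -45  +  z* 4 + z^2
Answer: D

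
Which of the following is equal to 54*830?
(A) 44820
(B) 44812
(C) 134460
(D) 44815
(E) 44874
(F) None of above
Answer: A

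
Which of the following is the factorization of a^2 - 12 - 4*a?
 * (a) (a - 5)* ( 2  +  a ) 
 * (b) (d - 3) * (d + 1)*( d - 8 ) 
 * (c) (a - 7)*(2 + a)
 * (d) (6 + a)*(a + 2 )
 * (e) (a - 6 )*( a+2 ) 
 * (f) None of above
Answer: e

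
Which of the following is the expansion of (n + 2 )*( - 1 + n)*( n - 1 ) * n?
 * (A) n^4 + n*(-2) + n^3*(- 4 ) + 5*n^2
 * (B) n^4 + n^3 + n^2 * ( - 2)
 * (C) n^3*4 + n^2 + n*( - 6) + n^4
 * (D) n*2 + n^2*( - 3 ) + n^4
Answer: D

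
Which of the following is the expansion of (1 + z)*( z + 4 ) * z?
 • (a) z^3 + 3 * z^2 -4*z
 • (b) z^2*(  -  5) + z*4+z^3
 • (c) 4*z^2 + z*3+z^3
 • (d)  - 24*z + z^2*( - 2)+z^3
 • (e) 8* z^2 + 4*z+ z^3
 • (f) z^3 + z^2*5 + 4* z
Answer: f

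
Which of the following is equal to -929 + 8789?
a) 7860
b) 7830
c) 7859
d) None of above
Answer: a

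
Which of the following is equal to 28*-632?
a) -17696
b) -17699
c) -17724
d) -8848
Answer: a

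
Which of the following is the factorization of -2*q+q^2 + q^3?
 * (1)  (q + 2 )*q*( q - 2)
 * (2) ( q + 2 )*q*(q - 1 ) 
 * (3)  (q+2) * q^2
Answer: 2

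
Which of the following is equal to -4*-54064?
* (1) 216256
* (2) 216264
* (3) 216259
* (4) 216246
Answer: 1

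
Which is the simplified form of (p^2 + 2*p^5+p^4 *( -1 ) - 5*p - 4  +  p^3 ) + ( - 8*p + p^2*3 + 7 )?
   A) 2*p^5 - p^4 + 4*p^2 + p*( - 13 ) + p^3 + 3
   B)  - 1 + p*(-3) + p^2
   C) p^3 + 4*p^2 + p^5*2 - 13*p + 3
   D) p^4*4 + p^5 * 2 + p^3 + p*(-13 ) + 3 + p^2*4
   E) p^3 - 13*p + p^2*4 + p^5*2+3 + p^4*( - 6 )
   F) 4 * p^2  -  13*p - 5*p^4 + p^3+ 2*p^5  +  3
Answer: A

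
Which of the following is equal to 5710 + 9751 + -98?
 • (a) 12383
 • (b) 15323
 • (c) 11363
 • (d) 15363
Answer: d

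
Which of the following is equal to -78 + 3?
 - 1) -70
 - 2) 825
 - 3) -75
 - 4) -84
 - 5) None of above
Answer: 3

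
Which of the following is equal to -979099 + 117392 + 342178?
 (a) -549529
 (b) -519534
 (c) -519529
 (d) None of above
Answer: c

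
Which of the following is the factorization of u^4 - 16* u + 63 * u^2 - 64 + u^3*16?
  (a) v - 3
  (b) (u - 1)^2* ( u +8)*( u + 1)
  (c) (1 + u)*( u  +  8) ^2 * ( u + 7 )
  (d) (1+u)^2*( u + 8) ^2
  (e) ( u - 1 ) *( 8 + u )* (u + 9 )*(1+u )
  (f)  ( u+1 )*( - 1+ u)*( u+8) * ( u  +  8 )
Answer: f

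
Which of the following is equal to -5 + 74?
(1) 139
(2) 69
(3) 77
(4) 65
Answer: 2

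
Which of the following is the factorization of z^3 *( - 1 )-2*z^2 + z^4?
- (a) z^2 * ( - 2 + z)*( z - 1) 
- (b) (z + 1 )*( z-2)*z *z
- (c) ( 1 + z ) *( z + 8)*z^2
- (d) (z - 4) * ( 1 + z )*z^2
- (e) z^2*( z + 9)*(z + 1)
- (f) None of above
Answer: b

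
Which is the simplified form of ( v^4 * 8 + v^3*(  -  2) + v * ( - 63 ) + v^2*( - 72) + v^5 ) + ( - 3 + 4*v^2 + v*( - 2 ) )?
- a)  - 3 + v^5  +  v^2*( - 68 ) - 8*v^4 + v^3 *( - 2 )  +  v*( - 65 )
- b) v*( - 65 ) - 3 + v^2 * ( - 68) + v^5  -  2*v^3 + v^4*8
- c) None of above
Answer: b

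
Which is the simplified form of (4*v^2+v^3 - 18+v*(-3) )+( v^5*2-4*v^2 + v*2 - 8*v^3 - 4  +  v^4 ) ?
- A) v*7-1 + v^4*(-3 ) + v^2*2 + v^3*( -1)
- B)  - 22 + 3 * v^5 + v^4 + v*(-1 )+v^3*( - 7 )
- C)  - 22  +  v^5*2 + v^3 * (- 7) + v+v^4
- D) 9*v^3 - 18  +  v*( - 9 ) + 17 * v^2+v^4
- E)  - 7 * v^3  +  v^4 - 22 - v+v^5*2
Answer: E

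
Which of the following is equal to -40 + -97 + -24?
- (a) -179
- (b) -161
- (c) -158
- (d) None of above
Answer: b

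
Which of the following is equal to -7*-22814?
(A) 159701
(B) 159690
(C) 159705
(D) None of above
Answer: D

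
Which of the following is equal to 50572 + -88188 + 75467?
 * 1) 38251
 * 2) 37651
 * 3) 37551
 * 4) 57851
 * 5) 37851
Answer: 5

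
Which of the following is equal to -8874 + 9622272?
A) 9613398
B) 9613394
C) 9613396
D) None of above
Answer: A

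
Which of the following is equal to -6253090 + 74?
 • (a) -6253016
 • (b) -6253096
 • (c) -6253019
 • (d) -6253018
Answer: a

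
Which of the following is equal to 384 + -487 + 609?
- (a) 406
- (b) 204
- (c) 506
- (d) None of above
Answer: c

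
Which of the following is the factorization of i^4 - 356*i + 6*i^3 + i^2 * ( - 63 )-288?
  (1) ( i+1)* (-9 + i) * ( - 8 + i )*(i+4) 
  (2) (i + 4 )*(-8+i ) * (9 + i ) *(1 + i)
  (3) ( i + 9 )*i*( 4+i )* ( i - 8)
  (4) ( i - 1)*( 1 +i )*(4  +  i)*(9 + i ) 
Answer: 2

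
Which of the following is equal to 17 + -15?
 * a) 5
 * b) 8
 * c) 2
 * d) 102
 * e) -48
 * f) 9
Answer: c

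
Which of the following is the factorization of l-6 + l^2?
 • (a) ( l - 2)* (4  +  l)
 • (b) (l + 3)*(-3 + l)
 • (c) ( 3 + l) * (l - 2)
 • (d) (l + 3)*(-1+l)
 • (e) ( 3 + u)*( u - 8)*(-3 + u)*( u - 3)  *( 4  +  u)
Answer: c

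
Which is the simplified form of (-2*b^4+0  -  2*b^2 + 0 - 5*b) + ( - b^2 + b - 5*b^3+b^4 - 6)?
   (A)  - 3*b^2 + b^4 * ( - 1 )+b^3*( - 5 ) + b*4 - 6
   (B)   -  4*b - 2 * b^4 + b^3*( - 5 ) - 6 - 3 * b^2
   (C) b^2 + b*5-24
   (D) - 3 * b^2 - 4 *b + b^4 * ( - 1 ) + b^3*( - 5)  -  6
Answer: D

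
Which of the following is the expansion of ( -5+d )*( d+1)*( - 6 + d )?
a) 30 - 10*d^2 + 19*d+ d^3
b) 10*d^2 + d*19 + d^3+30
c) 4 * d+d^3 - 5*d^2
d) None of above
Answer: a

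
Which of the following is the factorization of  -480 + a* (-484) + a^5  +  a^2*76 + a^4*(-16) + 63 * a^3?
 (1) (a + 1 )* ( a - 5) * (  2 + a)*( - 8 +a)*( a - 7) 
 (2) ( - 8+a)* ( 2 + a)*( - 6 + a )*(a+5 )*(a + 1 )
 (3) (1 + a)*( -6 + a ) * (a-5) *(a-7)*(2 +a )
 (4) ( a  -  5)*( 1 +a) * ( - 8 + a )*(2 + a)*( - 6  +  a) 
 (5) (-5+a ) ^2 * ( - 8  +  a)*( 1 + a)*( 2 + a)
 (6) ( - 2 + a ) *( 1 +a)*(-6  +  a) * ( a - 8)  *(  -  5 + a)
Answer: 4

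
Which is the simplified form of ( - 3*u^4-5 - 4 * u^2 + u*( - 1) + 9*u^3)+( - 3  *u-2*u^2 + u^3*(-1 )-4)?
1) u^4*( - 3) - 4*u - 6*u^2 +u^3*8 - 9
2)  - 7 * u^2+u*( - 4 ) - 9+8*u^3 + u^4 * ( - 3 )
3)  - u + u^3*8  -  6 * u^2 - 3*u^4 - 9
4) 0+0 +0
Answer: 1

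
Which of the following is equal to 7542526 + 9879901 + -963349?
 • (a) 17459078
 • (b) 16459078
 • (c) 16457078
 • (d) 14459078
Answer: b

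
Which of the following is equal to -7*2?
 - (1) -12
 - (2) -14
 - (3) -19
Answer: 2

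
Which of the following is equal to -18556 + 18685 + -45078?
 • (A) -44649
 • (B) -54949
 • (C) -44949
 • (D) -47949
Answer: C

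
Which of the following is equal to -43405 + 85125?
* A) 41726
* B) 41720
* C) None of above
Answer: B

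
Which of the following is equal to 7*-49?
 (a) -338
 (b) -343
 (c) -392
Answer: b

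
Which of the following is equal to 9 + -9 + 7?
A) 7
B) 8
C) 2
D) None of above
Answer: A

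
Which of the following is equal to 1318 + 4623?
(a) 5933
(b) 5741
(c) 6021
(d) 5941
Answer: d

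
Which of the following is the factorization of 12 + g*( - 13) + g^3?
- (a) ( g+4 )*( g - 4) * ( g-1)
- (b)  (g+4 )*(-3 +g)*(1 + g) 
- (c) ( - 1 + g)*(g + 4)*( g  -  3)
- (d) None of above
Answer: c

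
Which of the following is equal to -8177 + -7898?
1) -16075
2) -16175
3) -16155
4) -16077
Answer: 1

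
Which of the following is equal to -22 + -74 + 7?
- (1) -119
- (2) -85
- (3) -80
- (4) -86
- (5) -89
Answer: 5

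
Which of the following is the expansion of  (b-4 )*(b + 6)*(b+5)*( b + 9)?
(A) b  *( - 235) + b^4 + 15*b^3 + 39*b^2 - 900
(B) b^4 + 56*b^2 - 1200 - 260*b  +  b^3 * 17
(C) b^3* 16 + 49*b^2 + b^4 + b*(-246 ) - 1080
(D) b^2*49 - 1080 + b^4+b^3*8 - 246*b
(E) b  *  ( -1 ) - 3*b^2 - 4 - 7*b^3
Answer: C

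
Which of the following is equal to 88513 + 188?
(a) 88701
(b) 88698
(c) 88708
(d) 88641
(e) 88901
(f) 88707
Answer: a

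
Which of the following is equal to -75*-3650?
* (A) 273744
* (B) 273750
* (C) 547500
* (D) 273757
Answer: B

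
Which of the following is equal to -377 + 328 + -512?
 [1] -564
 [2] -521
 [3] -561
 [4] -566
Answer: 3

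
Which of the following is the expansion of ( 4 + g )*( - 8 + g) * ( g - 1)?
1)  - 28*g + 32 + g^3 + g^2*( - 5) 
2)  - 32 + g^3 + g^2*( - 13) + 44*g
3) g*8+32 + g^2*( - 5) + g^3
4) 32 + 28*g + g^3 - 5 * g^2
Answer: 1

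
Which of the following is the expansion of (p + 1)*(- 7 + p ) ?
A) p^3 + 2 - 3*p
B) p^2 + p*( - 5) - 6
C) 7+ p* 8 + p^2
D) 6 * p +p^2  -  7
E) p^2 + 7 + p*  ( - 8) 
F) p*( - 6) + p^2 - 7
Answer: F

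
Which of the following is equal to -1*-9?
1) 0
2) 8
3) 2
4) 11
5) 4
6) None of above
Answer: 6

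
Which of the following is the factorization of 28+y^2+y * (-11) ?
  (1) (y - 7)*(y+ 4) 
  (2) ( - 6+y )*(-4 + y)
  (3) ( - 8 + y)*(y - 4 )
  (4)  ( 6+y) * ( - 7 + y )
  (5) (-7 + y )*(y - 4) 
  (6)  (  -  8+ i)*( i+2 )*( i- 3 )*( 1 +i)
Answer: 5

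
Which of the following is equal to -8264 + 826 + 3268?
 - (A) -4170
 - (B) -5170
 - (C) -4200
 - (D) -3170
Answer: A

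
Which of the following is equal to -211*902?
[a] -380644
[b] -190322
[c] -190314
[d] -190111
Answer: b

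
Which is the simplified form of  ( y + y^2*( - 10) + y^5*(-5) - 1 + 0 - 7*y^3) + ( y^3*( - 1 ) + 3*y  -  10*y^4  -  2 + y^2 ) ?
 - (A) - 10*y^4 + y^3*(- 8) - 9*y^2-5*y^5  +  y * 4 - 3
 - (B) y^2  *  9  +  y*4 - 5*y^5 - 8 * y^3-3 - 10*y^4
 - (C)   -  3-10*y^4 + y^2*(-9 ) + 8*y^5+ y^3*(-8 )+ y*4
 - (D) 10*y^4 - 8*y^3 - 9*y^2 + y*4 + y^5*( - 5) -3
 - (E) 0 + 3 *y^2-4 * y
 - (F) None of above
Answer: A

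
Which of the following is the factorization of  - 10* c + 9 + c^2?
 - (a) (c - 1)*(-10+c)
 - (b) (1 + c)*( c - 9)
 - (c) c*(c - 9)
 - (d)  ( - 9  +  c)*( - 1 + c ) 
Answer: d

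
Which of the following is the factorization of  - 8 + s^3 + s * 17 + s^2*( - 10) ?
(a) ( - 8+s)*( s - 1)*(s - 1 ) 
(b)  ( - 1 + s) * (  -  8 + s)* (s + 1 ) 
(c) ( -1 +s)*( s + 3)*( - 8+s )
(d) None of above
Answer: a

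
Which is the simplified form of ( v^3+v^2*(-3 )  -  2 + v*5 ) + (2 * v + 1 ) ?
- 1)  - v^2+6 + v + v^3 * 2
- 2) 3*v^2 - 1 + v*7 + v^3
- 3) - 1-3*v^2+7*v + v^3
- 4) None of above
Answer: 3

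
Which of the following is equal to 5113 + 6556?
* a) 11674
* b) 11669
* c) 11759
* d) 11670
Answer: b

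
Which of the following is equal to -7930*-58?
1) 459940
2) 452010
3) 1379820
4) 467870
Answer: 1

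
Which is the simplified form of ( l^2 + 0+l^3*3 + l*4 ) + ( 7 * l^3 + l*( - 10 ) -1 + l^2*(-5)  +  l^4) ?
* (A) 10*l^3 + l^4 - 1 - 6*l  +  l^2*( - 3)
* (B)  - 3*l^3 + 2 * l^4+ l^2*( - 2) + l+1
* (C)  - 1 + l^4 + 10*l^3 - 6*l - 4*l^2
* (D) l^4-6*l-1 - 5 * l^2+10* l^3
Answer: C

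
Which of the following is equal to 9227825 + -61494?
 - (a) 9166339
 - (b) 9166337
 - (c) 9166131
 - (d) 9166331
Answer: d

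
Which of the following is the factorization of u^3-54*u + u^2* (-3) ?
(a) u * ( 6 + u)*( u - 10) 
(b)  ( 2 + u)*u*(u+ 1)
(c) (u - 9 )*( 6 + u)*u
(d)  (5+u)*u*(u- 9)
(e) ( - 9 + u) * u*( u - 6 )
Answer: c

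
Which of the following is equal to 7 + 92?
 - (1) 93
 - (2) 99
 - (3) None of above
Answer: 2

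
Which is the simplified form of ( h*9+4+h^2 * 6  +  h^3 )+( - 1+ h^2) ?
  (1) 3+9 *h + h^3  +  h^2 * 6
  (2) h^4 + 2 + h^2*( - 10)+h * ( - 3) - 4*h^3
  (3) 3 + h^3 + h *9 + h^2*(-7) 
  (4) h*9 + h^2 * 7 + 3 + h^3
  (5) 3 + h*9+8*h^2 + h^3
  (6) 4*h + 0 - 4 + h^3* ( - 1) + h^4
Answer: 4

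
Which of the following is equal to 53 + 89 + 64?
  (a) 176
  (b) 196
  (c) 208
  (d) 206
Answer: d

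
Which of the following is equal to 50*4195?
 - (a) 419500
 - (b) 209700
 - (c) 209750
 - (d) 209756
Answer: c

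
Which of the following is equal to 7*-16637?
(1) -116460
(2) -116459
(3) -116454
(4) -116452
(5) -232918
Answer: 2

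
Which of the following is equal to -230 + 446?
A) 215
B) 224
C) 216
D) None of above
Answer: C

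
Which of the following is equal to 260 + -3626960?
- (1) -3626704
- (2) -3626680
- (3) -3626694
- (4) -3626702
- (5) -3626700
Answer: 5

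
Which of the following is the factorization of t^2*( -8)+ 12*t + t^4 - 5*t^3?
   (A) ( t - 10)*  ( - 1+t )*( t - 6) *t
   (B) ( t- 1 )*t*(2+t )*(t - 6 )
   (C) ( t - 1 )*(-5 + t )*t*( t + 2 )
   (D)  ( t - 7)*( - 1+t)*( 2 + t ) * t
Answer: B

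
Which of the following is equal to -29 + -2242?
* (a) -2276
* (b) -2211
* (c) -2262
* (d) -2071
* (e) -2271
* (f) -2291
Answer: e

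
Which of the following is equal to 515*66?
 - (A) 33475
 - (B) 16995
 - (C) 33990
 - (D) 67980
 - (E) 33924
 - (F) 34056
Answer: C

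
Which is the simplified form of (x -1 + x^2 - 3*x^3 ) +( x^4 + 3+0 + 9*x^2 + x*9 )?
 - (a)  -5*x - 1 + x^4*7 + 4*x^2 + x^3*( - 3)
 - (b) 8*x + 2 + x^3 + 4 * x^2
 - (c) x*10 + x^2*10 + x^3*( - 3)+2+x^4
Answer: c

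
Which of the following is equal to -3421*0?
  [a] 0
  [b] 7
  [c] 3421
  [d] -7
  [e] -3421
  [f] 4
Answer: a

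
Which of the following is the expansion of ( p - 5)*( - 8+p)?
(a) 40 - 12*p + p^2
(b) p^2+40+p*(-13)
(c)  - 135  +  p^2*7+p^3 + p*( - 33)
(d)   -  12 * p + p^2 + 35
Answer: b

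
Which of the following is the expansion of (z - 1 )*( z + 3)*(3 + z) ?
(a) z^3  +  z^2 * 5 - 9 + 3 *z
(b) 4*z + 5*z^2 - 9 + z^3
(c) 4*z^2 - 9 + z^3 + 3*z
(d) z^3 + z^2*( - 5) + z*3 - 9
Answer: a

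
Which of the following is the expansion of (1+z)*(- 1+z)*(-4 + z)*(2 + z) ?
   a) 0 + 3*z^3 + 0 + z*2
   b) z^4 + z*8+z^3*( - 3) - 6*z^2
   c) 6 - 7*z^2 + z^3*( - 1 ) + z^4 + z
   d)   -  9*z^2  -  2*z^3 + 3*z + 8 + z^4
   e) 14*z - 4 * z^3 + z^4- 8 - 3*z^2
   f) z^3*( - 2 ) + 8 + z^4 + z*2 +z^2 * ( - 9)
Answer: f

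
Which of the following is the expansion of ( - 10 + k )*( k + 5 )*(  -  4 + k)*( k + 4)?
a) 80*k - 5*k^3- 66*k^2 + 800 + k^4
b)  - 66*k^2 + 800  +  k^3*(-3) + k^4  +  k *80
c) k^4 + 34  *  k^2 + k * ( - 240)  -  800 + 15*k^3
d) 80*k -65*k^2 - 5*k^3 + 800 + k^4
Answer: a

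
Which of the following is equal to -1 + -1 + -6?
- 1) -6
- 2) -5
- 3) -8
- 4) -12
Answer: 3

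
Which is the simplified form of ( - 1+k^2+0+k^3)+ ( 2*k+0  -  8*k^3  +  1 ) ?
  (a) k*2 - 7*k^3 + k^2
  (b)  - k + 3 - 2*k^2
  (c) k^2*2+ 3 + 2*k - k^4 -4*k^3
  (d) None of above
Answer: a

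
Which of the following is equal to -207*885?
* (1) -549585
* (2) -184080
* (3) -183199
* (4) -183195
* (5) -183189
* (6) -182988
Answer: 4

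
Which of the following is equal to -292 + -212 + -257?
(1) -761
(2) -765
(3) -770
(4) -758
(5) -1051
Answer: 1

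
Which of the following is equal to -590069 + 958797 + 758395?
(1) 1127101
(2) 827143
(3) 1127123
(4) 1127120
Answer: 3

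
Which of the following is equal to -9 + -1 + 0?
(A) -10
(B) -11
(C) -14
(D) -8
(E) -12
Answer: A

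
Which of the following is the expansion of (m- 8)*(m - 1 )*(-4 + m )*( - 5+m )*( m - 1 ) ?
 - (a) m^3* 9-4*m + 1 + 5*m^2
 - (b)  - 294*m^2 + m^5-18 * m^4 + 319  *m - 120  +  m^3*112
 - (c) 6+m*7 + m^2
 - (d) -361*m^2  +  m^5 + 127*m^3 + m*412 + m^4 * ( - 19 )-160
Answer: d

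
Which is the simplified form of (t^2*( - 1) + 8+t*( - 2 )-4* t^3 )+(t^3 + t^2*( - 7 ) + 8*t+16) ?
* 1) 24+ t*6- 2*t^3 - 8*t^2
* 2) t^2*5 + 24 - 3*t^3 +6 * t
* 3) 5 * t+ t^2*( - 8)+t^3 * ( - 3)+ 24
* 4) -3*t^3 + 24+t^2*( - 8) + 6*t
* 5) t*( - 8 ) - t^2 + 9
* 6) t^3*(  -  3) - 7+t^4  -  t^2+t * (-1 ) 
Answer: 4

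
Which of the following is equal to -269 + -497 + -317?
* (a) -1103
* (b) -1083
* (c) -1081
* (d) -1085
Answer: b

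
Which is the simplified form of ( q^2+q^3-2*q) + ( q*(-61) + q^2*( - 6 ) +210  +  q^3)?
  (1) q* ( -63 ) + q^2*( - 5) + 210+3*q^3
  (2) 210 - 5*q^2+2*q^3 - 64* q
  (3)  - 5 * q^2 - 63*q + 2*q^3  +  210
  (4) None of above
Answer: 3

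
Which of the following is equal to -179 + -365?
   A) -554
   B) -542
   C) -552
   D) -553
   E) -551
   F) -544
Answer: F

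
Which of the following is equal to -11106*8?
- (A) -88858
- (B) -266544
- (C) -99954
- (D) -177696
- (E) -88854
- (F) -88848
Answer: F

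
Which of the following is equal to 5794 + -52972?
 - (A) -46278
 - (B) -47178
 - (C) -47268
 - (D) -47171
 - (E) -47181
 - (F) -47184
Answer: B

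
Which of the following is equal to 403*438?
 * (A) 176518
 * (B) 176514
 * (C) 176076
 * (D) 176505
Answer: B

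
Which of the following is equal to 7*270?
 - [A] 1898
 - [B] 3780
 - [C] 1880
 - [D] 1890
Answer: D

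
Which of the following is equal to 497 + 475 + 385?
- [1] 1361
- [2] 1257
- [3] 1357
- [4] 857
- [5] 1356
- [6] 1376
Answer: 3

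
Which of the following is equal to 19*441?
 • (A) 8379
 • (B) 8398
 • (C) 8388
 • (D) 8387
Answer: A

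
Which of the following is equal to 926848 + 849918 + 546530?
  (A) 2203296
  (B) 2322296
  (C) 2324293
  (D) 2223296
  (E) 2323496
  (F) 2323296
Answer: F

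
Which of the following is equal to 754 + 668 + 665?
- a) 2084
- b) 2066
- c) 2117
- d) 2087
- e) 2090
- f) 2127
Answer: d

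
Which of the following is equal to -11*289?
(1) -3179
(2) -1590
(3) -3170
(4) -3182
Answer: 1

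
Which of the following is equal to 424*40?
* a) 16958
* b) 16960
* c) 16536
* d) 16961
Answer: b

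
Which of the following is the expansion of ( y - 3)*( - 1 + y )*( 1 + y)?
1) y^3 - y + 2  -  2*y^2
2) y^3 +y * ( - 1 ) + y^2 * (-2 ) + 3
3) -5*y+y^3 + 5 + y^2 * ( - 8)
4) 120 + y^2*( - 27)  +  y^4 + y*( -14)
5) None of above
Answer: 5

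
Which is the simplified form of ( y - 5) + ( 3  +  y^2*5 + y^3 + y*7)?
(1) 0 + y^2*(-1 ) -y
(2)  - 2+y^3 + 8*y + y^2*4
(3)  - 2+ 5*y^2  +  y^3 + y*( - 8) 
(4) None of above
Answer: 4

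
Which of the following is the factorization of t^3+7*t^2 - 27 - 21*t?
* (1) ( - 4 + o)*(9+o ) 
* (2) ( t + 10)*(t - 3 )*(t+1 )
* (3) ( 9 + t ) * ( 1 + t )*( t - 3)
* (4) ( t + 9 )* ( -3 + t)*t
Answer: 3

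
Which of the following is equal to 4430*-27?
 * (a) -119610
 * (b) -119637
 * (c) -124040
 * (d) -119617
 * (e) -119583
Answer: a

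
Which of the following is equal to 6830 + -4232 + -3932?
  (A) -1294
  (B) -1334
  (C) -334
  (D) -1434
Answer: B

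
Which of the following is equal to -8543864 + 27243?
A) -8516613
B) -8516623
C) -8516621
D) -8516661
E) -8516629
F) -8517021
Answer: C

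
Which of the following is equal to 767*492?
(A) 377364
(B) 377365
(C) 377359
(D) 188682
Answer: A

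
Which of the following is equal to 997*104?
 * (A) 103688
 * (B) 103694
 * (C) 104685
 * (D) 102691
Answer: A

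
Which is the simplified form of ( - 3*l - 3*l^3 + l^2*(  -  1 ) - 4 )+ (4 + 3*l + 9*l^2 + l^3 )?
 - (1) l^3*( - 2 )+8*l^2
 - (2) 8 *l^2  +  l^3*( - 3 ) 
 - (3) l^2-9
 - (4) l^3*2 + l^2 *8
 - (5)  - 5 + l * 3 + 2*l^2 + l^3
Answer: 1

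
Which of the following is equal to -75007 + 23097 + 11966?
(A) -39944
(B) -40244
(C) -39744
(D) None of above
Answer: A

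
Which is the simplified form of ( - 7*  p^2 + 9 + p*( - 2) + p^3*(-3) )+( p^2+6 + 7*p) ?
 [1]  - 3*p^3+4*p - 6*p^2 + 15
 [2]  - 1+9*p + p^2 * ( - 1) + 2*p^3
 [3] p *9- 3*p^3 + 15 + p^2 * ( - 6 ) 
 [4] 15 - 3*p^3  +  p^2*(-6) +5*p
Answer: 4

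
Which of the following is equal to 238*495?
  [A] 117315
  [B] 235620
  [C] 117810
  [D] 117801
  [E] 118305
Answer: C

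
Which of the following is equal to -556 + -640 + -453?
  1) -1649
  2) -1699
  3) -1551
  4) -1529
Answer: 1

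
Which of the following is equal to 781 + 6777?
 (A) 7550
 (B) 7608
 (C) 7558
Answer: C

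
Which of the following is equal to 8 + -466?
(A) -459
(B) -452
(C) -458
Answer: C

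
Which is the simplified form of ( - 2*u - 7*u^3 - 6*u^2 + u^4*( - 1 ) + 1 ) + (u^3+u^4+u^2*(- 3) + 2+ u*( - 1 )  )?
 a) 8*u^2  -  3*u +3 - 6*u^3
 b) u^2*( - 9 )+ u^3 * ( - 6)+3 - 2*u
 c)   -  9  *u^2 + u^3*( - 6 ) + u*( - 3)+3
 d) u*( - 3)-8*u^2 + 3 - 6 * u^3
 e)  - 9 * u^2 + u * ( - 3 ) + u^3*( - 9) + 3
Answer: c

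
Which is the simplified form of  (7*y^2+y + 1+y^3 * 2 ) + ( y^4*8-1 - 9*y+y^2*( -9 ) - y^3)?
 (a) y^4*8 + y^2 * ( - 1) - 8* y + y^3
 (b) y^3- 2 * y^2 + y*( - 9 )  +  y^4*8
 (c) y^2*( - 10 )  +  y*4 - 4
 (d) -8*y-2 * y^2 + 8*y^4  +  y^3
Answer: d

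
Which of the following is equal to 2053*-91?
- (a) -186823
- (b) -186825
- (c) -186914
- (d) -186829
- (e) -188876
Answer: a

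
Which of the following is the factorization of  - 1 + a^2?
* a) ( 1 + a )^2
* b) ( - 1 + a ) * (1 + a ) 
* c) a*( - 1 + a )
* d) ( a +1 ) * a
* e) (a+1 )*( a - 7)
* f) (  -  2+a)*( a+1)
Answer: b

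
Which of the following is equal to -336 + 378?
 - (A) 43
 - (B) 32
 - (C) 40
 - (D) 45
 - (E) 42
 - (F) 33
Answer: E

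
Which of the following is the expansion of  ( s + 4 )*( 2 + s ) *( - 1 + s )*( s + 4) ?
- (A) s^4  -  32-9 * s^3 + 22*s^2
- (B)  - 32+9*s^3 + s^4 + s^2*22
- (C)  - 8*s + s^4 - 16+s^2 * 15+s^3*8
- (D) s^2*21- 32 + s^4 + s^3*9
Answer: B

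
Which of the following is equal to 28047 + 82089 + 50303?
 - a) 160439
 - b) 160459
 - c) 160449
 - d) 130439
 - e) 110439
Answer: a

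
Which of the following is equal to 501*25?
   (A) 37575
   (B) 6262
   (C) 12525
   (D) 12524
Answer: C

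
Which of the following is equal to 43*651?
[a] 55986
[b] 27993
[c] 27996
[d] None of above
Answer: b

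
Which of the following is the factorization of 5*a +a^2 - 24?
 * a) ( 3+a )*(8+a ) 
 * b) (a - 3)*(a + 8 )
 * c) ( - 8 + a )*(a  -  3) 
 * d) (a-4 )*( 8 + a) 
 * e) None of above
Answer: b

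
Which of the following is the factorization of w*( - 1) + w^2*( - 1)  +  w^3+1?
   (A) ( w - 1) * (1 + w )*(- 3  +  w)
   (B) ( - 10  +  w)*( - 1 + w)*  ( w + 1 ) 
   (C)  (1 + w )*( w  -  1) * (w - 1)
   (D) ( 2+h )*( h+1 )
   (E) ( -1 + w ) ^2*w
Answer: C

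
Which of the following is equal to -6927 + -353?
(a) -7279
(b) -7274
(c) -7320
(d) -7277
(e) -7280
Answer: e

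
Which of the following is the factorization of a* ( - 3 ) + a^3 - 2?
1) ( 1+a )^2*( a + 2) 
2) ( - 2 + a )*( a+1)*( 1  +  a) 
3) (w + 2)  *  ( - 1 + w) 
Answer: 2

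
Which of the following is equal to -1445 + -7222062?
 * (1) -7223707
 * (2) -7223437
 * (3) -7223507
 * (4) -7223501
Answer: 3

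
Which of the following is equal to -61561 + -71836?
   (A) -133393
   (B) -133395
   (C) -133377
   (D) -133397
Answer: D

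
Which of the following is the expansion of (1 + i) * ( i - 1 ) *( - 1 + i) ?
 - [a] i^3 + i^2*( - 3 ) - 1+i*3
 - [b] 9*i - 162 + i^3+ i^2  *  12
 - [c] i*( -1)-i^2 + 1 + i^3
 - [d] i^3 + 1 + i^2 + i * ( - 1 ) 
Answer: c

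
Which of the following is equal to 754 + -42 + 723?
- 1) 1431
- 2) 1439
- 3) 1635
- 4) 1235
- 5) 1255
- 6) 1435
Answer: 6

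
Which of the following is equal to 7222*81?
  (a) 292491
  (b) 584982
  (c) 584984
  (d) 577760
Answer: b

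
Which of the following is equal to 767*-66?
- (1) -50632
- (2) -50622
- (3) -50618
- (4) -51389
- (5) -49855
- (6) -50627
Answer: 2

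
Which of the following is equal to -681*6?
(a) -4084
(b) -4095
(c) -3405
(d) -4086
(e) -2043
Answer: d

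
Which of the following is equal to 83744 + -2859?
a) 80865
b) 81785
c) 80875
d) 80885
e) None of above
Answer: d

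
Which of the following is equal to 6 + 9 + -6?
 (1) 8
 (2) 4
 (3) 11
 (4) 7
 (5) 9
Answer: 5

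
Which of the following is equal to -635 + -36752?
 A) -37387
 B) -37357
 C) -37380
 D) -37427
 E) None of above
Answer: A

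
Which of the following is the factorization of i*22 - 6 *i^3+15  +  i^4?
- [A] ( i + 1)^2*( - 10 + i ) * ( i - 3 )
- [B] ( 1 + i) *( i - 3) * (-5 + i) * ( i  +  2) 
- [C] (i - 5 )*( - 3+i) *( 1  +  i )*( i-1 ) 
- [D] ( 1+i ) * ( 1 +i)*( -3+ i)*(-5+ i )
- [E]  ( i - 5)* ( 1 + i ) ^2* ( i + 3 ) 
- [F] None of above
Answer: D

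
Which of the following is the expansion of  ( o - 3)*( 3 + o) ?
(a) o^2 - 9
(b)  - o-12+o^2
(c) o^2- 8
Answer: a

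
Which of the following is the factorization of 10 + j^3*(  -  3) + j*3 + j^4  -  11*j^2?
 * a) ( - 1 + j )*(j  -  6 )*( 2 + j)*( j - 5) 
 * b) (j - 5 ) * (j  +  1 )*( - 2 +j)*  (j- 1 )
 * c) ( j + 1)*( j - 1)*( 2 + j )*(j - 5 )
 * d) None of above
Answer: c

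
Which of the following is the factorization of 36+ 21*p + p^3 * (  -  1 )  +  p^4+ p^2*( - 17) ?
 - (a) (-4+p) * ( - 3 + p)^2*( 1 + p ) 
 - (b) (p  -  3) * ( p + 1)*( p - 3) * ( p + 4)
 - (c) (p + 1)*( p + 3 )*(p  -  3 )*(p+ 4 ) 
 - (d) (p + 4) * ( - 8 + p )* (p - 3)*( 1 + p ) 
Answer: b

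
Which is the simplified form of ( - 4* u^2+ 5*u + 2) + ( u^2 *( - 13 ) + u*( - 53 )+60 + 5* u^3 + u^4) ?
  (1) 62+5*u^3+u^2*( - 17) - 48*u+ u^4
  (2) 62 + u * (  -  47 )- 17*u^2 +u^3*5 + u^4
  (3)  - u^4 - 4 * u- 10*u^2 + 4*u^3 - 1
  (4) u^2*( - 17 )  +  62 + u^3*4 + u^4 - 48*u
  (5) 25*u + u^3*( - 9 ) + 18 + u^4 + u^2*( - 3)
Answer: 1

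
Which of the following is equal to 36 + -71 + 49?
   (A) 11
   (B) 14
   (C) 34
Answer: B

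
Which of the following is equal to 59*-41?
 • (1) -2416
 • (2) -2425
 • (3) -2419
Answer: 3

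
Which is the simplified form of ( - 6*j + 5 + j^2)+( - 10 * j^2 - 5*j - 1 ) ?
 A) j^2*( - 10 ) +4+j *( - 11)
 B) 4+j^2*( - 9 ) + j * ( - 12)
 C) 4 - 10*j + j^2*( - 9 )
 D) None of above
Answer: D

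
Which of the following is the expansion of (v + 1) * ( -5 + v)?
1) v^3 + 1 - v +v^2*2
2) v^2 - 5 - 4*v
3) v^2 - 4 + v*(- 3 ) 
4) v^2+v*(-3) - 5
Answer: 2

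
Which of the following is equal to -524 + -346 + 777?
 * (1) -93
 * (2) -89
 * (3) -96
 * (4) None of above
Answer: 1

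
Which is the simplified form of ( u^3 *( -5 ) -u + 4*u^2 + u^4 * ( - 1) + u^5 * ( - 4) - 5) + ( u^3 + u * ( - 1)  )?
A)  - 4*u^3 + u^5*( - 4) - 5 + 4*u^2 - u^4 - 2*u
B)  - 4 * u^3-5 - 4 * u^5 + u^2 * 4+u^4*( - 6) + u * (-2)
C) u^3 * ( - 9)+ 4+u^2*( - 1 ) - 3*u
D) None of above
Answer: A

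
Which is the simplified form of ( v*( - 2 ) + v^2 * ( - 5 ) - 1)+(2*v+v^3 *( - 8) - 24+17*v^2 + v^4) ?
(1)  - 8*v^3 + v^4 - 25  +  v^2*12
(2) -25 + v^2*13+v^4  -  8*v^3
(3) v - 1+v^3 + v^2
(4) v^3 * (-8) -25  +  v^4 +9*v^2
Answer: 1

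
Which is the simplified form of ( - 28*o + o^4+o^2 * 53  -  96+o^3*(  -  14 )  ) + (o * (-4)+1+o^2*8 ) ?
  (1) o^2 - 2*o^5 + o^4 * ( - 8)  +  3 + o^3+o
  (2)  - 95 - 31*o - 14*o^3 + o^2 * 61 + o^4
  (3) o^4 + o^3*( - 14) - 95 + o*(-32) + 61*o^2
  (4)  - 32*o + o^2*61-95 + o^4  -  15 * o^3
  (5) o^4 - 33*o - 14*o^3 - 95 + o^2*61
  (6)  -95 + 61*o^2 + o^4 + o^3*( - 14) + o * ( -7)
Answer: 3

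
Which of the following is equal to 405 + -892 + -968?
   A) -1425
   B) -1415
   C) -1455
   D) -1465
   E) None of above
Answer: C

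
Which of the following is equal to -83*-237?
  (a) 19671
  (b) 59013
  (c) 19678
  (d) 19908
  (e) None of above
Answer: a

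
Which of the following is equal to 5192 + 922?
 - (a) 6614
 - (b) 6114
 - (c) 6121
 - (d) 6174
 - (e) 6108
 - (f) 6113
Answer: b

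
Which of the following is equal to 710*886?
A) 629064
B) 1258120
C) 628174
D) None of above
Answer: D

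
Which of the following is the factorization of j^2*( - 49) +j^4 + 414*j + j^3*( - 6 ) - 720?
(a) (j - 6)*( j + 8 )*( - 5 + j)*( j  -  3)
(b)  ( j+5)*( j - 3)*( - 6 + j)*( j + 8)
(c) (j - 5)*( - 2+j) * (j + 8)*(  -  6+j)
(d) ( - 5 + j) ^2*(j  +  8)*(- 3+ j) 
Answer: a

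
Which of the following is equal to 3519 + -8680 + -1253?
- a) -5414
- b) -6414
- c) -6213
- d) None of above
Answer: b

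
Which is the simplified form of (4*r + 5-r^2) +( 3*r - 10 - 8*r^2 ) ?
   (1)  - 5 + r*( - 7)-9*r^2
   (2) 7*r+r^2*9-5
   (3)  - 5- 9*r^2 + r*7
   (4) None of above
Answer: 3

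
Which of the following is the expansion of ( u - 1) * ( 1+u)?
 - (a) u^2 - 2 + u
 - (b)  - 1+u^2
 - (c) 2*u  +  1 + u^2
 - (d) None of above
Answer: b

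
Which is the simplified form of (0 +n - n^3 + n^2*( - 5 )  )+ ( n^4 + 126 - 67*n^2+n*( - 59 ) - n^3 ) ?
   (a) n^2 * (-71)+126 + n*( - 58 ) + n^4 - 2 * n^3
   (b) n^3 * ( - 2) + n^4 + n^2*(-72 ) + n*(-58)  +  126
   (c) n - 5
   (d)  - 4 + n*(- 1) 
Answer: b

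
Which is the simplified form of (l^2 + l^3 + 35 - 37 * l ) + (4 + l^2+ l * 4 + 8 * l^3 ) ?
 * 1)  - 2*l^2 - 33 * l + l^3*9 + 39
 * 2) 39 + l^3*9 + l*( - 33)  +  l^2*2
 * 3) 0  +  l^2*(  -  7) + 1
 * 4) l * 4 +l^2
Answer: 2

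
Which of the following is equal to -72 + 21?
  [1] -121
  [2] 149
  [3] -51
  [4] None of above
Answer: 3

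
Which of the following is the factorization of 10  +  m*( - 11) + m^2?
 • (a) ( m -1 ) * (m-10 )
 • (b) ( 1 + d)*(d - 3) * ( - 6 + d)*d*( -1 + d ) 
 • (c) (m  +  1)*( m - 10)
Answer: a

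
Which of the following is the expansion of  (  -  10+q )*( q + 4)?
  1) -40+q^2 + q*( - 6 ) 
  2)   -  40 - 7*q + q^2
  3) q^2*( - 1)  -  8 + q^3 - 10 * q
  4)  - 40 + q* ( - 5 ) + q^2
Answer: 1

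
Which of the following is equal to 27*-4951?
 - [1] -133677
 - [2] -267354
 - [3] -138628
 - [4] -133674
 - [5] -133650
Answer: 1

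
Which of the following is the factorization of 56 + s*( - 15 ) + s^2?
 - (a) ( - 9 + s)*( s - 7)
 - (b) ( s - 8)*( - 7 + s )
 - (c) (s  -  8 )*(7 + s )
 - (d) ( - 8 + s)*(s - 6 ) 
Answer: b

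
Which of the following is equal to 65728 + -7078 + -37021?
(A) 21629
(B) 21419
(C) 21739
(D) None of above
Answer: A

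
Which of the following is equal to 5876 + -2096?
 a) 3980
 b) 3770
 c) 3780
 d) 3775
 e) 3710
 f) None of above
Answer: c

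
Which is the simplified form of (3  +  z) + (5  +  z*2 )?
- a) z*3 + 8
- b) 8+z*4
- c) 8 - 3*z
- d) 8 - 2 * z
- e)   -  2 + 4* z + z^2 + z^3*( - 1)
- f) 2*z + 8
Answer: a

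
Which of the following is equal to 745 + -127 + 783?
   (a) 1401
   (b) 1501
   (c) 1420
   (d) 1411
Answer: a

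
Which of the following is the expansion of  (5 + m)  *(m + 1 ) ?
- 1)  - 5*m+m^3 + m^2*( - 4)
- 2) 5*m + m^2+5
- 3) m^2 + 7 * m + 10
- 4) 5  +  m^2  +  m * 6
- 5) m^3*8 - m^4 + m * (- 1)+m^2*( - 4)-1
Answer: 4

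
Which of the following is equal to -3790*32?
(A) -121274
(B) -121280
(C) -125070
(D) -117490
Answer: B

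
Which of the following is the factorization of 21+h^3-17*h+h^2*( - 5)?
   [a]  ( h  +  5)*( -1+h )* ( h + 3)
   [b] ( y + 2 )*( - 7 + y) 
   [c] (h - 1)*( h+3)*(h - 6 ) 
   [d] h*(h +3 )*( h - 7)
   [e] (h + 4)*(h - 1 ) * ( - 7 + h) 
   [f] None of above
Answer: f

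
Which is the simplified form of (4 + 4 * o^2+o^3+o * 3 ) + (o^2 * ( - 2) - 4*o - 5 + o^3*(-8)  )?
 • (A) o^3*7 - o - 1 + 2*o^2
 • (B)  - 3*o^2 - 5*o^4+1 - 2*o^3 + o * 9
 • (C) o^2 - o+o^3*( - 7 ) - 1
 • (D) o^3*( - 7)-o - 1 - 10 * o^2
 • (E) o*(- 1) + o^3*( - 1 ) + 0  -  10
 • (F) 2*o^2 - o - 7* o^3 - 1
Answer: F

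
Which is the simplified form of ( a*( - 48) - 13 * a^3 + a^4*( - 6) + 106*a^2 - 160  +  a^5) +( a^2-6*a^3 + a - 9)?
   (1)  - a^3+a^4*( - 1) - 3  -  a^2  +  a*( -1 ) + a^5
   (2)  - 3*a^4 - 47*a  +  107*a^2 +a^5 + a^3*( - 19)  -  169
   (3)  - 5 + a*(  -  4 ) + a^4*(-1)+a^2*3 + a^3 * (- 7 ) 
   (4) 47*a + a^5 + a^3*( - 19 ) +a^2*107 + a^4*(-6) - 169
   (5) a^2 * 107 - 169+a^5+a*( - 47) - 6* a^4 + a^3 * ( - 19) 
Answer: 5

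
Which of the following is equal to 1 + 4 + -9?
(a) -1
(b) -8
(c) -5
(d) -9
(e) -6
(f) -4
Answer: f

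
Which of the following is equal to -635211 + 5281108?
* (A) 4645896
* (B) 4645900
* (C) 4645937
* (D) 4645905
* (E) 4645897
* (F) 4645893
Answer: E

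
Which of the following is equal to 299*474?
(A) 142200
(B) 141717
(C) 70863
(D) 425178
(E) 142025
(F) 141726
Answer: F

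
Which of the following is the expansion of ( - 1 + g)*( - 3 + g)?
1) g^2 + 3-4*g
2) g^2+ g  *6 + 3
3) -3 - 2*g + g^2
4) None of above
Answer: 1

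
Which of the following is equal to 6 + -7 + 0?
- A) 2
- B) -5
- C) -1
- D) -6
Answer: C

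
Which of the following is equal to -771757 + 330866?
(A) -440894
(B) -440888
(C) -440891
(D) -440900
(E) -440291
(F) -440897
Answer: C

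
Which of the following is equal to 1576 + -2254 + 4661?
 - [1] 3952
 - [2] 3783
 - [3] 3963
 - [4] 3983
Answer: 4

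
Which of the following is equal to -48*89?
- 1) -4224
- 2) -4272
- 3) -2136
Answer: 2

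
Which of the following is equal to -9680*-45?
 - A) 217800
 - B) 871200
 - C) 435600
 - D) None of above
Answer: C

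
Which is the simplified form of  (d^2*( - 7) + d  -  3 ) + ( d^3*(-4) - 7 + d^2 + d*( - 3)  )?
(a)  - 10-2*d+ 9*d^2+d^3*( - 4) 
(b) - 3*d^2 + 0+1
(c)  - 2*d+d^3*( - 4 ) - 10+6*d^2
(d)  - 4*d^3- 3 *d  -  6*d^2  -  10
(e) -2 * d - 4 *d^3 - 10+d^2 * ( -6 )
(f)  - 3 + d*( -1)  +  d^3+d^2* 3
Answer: e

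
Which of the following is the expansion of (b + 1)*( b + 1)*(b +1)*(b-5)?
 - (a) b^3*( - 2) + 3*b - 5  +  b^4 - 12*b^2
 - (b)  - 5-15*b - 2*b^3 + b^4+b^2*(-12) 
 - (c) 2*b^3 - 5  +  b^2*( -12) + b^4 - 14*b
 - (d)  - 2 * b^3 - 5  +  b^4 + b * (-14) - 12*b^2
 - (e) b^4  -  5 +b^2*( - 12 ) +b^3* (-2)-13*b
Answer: d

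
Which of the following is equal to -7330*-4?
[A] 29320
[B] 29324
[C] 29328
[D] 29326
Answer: A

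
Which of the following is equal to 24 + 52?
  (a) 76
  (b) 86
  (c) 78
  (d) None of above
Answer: a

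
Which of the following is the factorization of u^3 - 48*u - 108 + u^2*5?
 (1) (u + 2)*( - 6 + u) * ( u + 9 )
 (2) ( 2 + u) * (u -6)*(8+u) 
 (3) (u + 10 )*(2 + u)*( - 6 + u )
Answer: 1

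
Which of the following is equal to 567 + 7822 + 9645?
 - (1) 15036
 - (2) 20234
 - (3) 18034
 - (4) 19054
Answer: 3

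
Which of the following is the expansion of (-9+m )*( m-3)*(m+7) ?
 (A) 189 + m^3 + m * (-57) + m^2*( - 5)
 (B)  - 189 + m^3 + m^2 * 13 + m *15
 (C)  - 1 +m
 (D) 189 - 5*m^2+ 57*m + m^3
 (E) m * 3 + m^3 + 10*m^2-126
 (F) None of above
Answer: A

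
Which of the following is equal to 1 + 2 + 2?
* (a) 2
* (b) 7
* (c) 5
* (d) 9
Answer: c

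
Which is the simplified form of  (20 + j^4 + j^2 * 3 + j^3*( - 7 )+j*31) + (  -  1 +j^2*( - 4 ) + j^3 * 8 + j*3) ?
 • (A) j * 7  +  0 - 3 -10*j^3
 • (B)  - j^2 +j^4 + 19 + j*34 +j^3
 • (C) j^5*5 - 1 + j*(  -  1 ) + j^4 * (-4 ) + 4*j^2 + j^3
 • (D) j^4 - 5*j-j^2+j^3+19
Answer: B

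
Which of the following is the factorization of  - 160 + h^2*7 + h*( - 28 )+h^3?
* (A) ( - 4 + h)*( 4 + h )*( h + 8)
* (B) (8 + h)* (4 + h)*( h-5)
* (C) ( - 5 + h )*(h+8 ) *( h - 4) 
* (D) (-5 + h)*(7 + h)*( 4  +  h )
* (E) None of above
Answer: B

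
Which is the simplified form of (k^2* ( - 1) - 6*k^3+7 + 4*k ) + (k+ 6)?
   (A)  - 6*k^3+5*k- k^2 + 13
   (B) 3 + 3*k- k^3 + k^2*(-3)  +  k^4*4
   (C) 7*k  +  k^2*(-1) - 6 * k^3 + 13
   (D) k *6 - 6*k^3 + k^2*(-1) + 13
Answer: A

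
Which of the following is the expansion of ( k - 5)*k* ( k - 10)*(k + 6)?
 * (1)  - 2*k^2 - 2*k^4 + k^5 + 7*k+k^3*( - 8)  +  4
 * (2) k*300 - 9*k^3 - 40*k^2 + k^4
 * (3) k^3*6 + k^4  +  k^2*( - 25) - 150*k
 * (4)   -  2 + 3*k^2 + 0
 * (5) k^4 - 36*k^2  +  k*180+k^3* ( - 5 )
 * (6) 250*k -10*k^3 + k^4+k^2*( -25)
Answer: 2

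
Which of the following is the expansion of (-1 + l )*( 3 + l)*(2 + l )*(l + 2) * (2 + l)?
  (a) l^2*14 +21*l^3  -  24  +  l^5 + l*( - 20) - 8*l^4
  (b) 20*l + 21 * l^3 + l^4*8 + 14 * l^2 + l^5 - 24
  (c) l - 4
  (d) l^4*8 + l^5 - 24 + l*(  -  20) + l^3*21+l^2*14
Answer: d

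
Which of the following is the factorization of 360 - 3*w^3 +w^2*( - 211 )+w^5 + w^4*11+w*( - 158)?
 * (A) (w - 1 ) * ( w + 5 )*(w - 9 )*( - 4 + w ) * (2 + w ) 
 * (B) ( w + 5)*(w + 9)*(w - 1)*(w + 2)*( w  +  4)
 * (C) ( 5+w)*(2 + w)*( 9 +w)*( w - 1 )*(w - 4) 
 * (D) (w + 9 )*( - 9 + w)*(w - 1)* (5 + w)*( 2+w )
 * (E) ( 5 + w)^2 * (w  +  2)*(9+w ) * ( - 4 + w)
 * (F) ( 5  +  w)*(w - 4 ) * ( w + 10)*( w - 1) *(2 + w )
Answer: C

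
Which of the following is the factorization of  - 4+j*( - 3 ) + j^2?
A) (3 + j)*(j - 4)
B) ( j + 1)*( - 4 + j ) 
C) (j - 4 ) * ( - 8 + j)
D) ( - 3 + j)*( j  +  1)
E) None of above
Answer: B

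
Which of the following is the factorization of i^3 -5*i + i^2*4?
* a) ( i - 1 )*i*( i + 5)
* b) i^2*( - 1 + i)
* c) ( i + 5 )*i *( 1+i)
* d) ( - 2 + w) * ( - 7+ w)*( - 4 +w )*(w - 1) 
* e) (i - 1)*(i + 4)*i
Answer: a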